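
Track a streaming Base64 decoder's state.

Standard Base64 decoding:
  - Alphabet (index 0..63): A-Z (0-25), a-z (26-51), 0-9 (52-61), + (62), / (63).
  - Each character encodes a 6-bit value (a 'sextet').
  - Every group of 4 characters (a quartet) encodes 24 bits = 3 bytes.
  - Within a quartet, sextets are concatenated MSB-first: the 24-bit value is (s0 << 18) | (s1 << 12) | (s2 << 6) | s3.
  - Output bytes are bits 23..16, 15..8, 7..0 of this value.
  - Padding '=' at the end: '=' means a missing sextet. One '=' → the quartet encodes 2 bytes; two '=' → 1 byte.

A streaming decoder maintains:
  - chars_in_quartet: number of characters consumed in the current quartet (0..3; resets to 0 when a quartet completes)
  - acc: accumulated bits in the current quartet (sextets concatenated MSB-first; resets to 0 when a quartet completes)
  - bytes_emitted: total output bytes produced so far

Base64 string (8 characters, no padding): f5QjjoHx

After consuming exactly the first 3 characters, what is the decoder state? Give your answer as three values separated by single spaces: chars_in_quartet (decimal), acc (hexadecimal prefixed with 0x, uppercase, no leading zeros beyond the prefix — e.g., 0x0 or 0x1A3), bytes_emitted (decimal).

After char 0 ('f'=31): chars_in_quartet=1 acc=0x1F bytes_emitted=0
After char 1 ('5'=57): chars_in_quartet=2 acc=0x7F9 bytes_emitted=0
After char 2 ('Q'=16): chars_in_quartet=3 acc=0x1FE50 bytes_emitted=0

Answer: 3 0x1FE50 0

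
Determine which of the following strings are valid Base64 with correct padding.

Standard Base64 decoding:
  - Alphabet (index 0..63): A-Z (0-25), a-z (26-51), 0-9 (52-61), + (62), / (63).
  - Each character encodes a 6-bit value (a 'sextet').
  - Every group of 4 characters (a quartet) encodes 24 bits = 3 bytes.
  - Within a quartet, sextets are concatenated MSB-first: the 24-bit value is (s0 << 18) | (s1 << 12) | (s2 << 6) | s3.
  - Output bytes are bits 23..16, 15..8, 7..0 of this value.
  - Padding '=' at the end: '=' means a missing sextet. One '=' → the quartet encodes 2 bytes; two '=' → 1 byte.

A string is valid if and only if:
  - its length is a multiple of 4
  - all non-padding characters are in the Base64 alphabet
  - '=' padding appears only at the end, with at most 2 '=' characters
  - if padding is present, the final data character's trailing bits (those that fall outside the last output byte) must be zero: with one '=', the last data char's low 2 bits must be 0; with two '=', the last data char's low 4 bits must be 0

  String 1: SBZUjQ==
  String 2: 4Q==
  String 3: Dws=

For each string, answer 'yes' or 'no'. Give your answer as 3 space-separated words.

Answer: yes yes yes

Derivation:
String 1: 'SBZUjQ==' → valid
String 2: '4Q==' → valid
String 3: 'Dws=' → valid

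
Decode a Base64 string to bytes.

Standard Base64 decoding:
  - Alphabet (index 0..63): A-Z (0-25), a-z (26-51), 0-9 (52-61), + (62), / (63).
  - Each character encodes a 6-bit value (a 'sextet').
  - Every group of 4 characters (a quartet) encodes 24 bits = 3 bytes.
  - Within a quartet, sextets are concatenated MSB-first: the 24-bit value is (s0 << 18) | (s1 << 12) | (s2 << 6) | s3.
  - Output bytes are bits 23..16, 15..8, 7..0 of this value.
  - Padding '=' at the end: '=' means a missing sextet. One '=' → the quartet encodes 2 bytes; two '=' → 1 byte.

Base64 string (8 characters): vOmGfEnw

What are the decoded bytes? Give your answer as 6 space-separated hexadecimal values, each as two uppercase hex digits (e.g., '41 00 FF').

After char 0 ('v'=47): chars_in_quartet=1 acc=0x2F bytes_emitted=0
After char 1 ('O'=14): chars_in_quartet=2 acc=0xBCE bytes_emitted=0
After char 2 ('m'=38): chars_in_quartet=3 acc=0x2F3A6 bytes_emitted=0
After char 3 ('G'=6): chars_in_quartet=4 acc=0xBCE986 -> emit BC E9 86, reset; bytes_emitted=3
After char 4 ('f'=31): chars_in_quartet=1 acc=0x1F bytes_emitted=3
After char 5 ('E'=4): chars_in_quartet=2 acc=0x7C4 bytes_emitted=3
After char 6 ('n'=39): chars_in_quartet=3 acc=0x1F127 bytes_emitted=3
After char 7 ('w'=48): chars_in_quartet=4 acc=0x7C49F0 -> emit 7C 49 F0, reset; bytes_emitted=6

Answer: BC E9 86 7C 49 F0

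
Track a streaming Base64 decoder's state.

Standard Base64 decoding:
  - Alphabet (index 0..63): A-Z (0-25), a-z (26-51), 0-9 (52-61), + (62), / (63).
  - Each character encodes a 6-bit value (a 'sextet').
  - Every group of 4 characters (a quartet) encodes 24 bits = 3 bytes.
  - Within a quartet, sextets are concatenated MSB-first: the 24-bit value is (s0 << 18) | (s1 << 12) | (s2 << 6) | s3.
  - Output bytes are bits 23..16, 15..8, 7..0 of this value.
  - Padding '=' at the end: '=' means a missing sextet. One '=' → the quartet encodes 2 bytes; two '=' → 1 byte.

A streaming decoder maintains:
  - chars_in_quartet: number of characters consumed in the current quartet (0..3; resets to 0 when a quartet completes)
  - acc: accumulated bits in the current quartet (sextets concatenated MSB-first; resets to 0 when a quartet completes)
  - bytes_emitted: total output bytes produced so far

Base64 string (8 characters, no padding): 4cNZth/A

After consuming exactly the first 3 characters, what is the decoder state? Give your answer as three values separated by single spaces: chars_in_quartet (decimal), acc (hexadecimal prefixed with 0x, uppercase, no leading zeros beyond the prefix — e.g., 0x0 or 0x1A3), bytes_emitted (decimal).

Answer: 3 0x3870D 0

Derivation:
After char 0 ('4'=56): chars_in_quartet=1 acc=0x38 bytes_emitted=0
After char 1 ('c'=28): chars_in_quartet=2 acc=0xE1C bytes_emitted=0
After char 2 ('N'=13): chars_in_quartet=3 acc=0x3870D bytes_emitted=0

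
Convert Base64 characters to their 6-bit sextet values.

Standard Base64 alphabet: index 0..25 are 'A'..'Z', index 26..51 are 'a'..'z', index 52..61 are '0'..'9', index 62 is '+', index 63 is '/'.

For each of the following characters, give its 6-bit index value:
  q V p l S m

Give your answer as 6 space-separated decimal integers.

Answer: 42 21 41 37 18 38

Derivation:
'q': a..z range, 26 + ord('q') − ord('a') = 42
'V': A..Z range, ord('V') − ord('A') = 21
'p': a..z range, 26 + ord('p') − ord('a') = 41
'l': a..z range, 26 + ord('l') − ord('a') = 37
'S': A..Z range, ord('S') − ord('A') = 18
'm': a..z range, 26 + ord('m') − ord('a') = 38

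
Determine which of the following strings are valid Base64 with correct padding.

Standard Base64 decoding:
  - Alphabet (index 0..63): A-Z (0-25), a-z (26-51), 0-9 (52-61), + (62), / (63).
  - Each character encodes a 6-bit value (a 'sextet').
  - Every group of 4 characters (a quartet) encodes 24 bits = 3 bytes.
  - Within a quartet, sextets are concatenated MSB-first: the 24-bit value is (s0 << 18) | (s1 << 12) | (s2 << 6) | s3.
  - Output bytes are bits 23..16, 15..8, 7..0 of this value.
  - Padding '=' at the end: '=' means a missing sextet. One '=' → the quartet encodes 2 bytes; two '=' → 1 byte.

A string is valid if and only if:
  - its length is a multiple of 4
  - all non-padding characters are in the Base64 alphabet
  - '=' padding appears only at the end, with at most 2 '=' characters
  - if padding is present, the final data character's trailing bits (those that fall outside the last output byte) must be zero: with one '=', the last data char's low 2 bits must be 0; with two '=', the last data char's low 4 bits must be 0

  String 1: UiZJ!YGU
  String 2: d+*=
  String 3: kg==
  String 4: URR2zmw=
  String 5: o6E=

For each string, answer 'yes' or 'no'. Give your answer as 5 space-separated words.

String 1: 'UiZJ!YGU' → invalid (bad char(s): ['!'])
String 2: 'd+*=' → invalid (bad char(s): ['*'])
String 3: 'kg==' → valid
String 4: 'URR2zmw=' → valid
String 5: 'o6E=' → valid

Answer: no no yes yes yes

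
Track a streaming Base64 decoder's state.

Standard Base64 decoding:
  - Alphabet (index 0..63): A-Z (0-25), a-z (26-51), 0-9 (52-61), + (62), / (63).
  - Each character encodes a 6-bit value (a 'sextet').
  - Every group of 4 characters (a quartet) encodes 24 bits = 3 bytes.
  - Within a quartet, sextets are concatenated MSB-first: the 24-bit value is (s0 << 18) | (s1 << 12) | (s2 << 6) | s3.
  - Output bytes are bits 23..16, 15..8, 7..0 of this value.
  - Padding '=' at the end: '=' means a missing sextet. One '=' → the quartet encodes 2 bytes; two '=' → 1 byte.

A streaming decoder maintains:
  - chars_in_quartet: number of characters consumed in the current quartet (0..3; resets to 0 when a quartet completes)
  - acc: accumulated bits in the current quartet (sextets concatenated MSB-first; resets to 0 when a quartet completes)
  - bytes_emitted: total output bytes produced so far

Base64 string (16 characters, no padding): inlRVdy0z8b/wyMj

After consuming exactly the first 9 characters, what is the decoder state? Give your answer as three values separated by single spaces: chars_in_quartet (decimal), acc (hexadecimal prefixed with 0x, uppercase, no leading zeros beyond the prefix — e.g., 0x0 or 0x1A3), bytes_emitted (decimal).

Answer: 1 0x33 6

Derivation:
After char 0 ('i'=34): chars_in_quartet=1 acc=0x22 bytes_emitted=0
After char 1 ('n'=39): chars_in_quartet=2 acc=0x8A7 bytes_emitted=0
After char 2 ('l'=37): chars_in_quartet=3 acc=0x229E5 bytes_emitted=0
After char 3 ('R'=17): chars_in_quartet=4 acc=0x8A7951 -> emit 8A 79 51, reset; bytes_emitted=3
After char 4 ('V'=21): chars_in_quartet=1 acc=0x15 bytes_emitted=3
After char 5 ('d'=29): chars_in_quartet=2 acc=0x55D bytes_emitted=3
After char 6 ('y'=50): chars_in_quartet=3 acc=0x15772 bytes_emitted=3
After char 7 ('0'=52): chars_in_quartet=4 acc=0x55DCB4 -> emit 55 DC B4, reset; bytes_emitted=6
After char 8 ('z'=51): chars_in_quartet=1 acc=0x33 bytes_emitted=6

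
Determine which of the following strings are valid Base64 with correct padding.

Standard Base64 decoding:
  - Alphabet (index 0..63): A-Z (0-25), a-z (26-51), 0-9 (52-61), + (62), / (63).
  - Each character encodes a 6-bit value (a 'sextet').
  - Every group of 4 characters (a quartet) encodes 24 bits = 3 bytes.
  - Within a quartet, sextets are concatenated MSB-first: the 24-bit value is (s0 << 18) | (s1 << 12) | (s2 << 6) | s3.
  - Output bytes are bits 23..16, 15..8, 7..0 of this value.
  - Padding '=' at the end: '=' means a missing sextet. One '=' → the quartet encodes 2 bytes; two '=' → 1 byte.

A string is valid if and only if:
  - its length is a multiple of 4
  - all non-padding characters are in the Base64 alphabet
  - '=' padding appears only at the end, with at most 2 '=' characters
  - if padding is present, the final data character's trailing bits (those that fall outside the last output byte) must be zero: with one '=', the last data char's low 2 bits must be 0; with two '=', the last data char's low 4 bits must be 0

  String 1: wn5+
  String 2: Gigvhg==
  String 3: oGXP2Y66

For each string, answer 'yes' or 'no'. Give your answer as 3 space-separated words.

String 1: 'wn5+' → valid
String 2: 'Gigvhg==' → valid
String 3: 'oGXP2Y66' → valid

Answer: yes yes yes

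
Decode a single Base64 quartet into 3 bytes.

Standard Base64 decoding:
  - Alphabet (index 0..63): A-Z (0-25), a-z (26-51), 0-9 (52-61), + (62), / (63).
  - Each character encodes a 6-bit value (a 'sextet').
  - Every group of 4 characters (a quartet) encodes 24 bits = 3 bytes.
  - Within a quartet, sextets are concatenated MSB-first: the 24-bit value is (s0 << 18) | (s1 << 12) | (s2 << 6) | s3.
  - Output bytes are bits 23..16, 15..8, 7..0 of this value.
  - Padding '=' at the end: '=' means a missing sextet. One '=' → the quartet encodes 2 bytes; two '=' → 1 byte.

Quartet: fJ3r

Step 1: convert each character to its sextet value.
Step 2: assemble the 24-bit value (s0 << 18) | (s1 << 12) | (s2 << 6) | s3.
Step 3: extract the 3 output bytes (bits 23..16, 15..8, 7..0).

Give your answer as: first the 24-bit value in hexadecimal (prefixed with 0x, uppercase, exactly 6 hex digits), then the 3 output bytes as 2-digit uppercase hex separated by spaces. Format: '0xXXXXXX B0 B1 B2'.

Sextets: f=31, J=9, 3=55, r=43
24-bit: (31<<18) | (9<<12) | (55<<6) | 43
      = 0x7C0000 | 0x009000 | 0x000DC0 | 0x00002B
      = 0x7C9DEB
Bytes: (v>>16)&0xFF=7C, (v>>8)&0xFF=9D, v&0xFF=EB

Answer: 0x7C9DEB 7C 9D EB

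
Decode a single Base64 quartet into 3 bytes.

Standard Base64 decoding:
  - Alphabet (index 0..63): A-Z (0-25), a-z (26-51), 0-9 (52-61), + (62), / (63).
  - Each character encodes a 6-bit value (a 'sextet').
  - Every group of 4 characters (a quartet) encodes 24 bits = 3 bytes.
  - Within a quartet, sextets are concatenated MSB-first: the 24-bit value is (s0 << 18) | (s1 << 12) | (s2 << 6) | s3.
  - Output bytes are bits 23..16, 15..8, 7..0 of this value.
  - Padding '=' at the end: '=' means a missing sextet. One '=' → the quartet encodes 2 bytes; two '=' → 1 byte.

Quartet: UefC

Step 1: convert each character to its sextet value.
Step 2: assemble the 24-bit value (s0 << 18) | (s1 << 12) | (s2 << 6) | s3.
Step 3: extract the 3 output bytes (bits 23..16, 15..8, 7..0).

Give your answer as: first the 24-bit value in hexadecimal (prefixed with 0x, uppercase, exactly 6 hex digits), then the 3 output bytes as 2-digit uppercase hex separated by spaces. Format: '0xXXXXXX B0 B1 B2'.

Sextets: U=20, e=30, f=31, C=2
24-bit: (20<<18) | (30<<12) | (31<<6) | 2
      = 0x500000 | 0x01E000 | 0x0007C0 | 0x000002
      = 0x51E7C2
Bytes: (v>>16)&0xFF=51, (v>>8)&0xFF=E7, v&0xFF=C2

Answer: 0x51E7C2 51 E7 C2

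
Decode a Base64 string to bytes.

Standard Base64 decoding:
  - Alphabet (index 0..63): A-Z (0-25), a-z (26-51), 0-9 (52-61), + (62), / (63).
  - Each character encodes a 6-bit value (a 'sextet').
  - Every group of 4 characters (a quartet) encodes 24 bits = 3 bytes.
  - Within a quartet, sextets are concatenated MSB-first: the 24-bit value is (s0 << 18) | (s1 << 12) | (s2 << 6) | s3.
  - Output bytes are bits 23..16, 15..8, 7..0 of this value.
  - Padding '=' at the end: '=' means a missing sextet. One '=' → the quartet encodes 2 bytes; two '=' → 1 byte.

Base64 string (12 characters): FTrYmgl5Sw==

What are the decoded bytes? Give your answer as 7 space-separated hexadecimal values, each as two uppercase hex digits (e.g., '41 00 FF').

Answer: 15 3A D8 9A 09 79 4B

Derivation:
After char 0 ('F'=5): chars_in_quartet=1 acc=0x5 bytes_emitted=0
After char 1 ('T'=19): chars_in_quartet=2 acc=0x153 bytes_emitted=0
After char 2 ('r'=43): chars_in_quartet=3 acc=0x54EB bytes_emitted=0
After char 3 ('Y'=24): chars_in_quartet=4 acc=0x153AD8 -> emit 15 3A D8, reset; bytes_emitted=3
After char 4 ('m'=38): chars_in_quartet=1 acc=0x26 bytes_emitted=3
After char 5 ('g'=32): chars_in_quartet=2 acc=0x9A0 bytes_emitted=3
After char 6 ('l'=37): chars_in_quartet=3 acc=0x26825 bytes_emitted=3
After char 7 ('5'=57): chars_in_quartet=4 acc=0x9A0979 -> emit 9A 09 79, reset; bytes_emitted=6
After char 8 ('S'=18): chars_in_quartet=1 acc=0x12 bytes_emitted=6
After char 9 ('w'=48): chars_in_quartet=2 acc=0x4B0 bytes_emitted=6
Padding '==': partial quartet acc=0x4B0 -> emit 4B; bytes_emitted=7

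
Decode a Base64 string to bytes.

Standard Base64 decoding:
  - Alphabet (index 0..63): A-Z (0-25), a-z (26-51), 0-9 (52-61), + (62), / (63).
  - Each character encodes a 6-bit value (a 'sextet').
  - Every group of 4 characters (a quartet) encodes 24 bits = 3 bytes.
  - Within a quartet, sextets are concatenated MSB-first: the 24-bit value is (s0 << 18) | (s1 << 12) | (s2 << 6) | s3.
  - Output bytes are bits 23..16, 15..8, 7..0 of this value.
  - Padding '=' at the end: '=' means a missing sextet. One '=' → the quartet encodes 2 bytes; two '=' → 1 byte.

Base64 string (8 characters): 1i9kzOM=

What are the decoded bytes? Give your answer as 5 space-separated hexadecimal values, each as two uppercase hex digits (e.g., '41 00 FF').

After char 0 ('1'=53): chars_in_quartet=1 acc=0x35 bytes_emitted=0
After char 1 ('i'=34): chars_in_quartet=2 acc=0xD62 bytes_emitted=0
After char 2 ('9'=61): chars_in_quartet=3 acc=0x358BD bytes_emitted=0
After char 3 ('k'=36): chars_in_quartet=4 acc=0xD62F64 -> emit D6 2F 64, reset; bytes_emitted=3
After char 4 ('z'=51): chars_in_quartet=1 acc=0x33 bytes_emitted=3
After char 5 ('O'=14): chars_in_quartet=2 acc=0xCCE bytes_emitted=3
After char 6 ('M'=12): chars_in_quartet=3 acc=0x3338C bytes_emitted=3
Padding '=': partial quartet acc=0x3338C -> emit CC E3; bytes_emitted=5

Answer: D6 2F 64 CC E3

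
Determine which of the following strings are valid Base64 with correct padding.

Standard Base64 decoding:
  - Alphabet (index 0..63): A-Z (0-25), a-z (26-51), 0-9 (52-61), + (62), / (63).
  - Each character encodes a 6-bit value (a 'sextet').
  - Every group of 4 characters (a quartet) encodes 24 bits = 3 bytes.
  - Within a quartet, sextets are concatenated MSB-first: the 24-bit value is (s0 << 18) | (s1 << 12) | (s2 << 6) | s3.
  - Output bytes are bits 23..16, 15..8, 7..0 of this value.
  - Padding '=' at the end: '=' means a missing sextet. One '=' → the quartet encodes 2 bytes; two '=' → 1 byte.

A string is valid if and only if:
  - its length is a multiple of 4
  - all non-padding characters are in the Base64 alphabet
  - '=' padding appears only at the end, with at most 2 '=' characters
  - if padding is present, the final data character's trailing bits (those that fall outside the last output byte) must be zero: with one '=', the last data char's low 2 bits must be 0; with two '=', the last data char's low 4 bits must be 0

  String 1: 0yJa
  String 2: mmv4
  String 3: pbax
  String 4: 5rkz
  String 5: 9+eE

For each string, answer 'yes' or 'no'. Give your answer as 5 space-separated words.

String 1: '0yJa' → valid
String 2: 'mmv4' → valid
String 3: 'pbax' → valid
String 4: '5rkz' → valid
String 5: '9+eE' → valid

Answer: yes yes yes yes yes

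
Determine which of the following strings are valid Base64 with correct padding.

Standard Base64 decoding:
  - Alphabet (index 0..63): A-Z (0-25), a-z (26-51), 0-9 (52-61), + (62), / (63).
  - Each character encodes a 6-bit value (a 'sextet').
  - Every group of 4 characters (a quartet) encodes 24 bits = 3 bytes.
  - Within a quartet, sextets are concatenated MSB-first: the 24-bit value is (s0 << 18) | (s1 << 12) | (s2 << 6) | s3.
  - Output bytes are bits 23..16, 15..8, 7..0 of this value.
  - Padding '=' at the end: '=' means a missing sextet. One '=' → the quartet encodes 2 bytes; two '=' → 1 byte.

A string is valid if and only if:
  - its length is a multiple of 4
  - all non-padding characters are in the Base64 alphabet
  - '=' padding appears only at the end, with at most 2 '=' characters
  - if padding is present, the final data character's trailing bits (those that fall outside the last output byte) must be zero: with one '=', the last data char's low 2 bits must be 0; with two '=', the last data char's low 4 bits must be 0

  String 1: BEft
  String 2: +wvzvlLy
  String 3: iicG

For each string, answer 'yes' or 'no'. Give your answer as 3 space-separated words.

String 1: 'BEft' → valid
String 2: '+wvzvlLy' → valid
String 3: 'iicG' → valid

Answer: yes yes yes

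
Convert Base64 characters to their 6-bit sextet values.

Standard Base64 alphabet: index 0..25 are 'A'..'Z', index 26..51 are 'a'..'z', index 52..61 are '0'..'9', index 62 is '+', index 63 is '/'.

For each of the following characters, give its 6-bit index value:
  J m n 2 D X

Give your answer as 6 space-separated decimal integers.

Answer: 9 38 39 54 3 23

Derivation:
'J': A..Z range, ord('J') − ord('A') = 9
'm': a..z range, 26 + ord('m') − ord('a') = 38
'n': a..z range, 26 + ord('n') − ord('a') = 39
'2': 0..9 range, 52 + ord('2') − ord('0') = 54
'D': A..Z range, ord('D') − ord('A') = 3
'X': A..Z range, ord('X') − ord('A') = 23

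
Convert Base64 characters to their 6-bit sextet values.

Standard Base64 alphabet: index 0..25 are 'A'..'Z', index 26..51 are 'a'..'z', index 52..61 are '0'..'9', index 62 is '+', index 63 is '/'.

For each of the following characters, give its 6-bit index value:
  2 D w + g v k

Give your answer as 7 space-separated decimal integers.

'2': 0..9 range, 52 + ord('2') − ord('0') = 54
'D': A..Z range, ord('D') − ord('A') = 3
'w': a..z range, 26 + ord('w') − ord('a') = 48
'+': index 62
'g': a..z range, 26 + ord('g') − ord('a') = 32
'v': a..z range, 26 + ord('v') − ord('a') = 47
'k': a..z range, 26 + ord('k') − ord('a') = 36

Answer: 54 3 48 62 32 47 36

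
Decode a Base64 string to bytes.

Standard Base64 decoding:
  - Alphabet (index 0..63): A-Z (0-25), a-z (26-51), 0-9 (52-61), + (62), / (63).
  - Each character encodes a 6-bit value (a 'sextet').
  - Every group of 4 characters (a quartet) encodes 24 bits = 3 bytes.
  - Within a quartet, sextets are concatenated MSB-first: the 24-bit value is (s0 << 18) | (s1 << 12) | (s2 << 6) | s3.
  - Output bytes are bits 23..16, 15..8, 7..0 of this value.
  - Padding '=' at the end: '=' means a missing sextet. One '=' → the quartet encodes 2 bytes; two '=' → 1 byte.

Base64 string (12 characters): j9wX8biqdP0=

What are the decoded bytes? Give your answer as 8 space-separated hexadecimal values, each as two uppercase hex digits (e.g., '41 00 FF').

After char 0 ('j'=35): chars_in_quartet=1 acc=0x23 bytes_emitted=0
After char 1 ('9'=61): chars_in_quartet=2 acc=0x8FD bytes_emitted=0
After char 2 ('w'=48): chars_in_quartet=3 acc=0x23F70 bytes_emitted=0
After char 3 ('X'=23): chars_in_quartet=4 acc=0x8FDC17 -> emit 8F DC 17, reset; bytes_emitted=3
After char 4 ('8'=60): chars_in_quartet=1 acc=0x3C bytes_emitted=3
After char 5 ('b'=27): chars_in_quartet=2 acc=0xF1B bytes_emitted=3
After char 6 ('i'=34): chars_in_quartet=3 acc=0x3C6E2 bytes_emitted=3
After char 7 ('q'=42): chars_in_quartet=4 acc=0xF1B8AA -> emit F1 B8 AA, reset; bytes_emitted=6
After char 8 ('d'=29): chars_in_quartet=1 acc=0x1D bytes_emitted=6
After char 9 ('P'=15): chars_in_quartet=2 acc=0x74F bytes_emitted=6
After char 10 ('0'=52): chars_in_quartet=3 acc=0x1D3F4 bytes_emitted=6
Padding '=': partial quartet acc=0x1D3F4 -> emit 74 FD; bytes_emitted=8

Answer: 8F DC 17 F1 B8 AA 74 FD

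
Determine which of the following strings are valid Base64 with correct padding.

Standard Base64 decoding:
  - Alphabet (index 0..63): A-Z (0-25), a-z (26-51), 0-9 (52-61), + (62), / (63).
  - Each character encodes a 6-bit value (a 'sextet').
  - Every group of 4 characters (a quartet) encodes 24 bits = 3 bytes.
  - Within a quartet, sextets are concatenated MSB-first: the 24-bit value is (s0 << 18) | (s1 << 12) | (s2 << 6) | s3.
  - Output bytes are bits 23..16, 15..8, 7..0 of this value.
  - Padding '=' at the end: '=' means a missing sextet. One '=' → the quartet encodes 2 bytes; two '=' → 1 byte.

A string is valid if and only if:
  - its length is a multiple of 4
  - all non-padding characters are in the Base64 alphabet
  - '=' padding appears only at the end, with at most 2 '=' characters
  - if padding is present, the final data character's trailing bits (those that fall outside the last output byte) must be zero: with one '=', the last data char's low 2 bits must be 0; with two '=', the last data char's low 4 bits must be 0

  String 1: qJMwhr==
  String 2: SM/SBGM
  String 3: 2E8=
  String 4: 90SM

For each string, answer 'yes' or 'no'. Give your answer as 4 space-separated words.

String 1: 'qJMwhr==' → invalid (bad trailing bits)
String 2: 'SM/SBGM' → invalid (len=7 not mult of 4)
String 3: '2E8=' → valid
String 4: '90SM' → valid

Answer: no no yes yes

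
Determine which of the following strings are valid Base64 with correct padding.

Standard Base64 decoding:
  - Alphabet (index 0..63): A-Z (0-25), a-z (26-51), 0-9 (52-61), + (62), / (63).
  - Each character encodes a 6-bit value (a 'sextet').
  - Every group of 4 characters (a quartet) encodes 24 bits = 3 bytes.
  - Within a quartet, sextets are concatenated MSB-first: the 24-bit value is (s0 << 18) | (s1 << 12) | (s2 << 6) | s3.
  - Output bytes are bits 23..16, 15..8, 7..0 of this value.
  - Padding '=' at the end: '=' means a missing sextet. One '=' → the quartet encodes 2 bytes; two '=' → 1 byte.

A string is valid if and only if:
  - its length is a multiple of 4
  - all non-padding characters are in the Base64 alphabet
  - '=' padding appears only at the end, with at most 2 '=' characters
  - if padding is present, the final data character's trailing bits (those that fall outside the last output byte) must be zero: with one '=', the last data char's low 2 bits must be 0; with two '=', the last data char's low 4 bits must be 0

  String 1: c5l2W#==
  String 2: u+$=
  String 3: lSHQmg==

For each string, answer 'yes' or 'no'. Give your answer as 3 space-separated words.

String 1: 'c5l2W#==' → invalid (bad char(s): ['#'])
String 2: 'u+$=' → invalid (bad char(s): ['$'])
String 3: 'lSHQmg==' → valid

Answer: no no yes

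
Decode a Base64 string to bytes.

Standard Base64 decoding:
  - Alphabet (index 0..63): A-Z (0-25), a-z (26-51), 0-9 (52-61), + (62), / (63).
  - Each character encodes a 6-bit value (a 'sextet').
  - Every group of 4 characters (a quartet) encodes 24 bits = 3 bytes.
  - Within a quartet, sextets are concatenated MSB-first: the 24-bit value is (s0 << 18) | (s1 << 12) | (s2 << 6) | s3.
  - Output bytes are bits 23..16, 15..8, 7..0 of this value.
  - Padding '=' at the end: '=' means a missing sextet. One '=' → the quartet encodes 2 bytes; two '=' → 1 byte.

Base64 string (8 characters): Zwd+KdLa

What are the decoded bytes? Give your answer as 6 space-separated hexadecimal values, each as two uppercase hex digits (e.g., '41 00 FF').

After char 0 ('Z'=25): chars_in_quartet=1 acc=0x19 bytes_emitted=0
After char 1 ('w'=48): chars_in_quartet=2 acc=0x670 bytes_emitted=0
After char 2 ('d'=29): chars_in_quartet=3 acc=0x19C1D bytes_emitted=0
After char 3 ('+'=62): chars_in_quartet=4 acc=0x67077E -> emit 67 07 7E, reset; bytes_emitted=3
After char 4 ('K'=10): chars_in_quartet=1 acc=0xA bytes_emitted=3
After char 5 ('d'=29): chars_in_quartet=2 acc=0x29D bytes_emitted=3
After char 6 ('L'=11): chars_in_quartet=3 acc=0xA74B bytes_emitted=3
After char 7 ('a'=26): chars_in_quartet=4 acc=0x29D2DA -> emit 29 D2 DA, reset; bytes_emitted=6

Answer: 67 07 7E 29 D2 DA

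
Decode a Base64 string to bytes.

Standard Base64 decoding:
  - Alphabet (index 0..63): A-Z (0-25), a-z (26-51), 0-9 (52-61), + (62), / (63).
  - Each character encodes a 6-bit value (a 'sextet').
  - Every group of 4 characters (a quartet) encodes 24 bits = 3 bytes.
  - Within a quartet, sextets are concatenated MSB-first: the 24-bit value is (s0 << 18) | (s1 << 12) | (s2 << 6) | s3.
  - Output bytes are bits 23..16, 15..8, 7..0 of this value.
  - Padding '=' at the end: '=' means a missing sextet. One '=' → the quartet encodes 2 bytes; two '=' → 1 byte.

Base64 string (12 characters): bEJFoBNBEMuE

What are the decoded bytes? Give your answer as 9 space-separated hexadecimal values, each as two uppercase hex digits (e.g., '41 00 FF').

Answer: 6C 42 45 A0 13 41 10 CB 84

Derivation:
After char 0 ('b'=27): chars_in_quartet=1 acc=0x1B bytes_emitted=0
After char 1 ('E'=4): chars_in_quartet=2 acc=0x6C4 bytes_emitted=0
After char 2 ('J'=9): chars_in_quartet=3 acc=0x1B109 bytes_emitted=0
After char 3 ('F'=5): chars_in_quartet=4 acc=0x6C4245 -> emit 6C 42 45, reset; bytes_emitted=3
After char 4 ('o'=40): chars_in_quartet=1 acc=0x28 bytes_emitted=3
After char 5 ('B'=1): chars_in_quartet=2 acc=0xA01 bytes_emitted=3
After char 6 ('N'=13): chars_in_quartet=3 acc=0x2804D bytes_emitted=3
After char 7 ('B'=1): chars_in_quartet=4 acc=0xA01341 -> emit A0 13 41, reset; bytes_emitted=6
After char 8 ('E'=4): chars_in_quartet=1 acc=0x4 bytes_emitted=6
After char 9 ('M'=12): chars_in_quartet=2 acc=0x10C bytes_emitted=6
After char 10 ('u'=46): chars_in_quartet=3 acc=0x432E bytes_emitted=6
After char 11 ('E'=4): chars_in_quartet=4 acc=0x10CB84 -> emit 10 CB 84, reset; bytes_emitted=9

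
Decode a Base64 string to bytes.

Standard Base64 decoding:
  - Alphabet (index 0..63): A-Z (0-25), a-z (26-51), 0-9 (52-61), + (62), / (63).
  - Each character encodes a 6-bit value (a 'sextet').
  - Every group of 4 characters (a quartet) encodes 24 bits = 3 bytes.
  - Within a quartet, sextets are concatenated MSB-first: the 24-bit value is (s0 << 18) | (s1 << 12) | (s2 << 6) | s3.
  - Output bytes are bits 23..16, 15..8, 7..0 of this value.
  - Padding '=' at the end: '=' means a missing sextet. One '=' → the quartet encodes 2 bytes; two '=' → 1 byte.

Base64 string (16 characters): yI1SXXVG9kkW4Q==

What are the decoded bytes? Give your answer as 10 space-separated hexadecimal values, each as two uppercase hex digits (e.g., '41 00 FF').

After char 0 ('y'=50): chars_in_quartet=1 acc=0x32 bytes_emitted=0
After char 1 ('I'=8): chars_in_quartet=2 acc=0xC88 bytes_emitted=0
After char 2 ('1'=53): chars_in_quartet=3 acc=0x32235 bytes_emitted=0
After char 3 ('S'=18): chars_in_quartet=4 acc=0xC88D52 -> emit C8 8D 52, reset; bytes_emitted=3
After char 4 ('X'=23): chars_in_quartet=1 acc=0x17 bytes_emitted=3
After char 5 ('X'=23): chars_in_quartet=2 acc=0x5D7 bytes_emitted=3
After char 6 ('V'=21): chars_in_quartet=3 acc=0x175D5 bytes_emitted=3
After char 7 ('G'=6): chars_in_quartet=4 acc=0x5D7546 -> emit 5D 75 46, reset; bytes_emitted=6
After char 8 ('9'=61): chars_in_quartet=1 acc=0x3D bytes_emitted=6
After char 9 ('k'=36): chars_in_quartet=2 acc=0xF64 bytes_emitted=6
After char 10 ('k'=36): chars_in_quartet=3 acc=0x3D924 bytes_emitted=6
After char 11 ('W'=22): chars_in_quartet=4 acc=0xF64916 -> emit F6 49 16, reset; bytes_emitted=9
After char 12 ('4'=56): chars_in_quartet=1 acc=0x38 bytes_emitted=9
After char 13 ('Q'=16): chars_in_quartet=2 acc=0xE10 bytes_emitted=9
Padding '==': partial quartet acc=0xE10 -> emit E1; bytes_emitted=10

Answer: C8 8D 52 5D 75 46 F6 49 16 E1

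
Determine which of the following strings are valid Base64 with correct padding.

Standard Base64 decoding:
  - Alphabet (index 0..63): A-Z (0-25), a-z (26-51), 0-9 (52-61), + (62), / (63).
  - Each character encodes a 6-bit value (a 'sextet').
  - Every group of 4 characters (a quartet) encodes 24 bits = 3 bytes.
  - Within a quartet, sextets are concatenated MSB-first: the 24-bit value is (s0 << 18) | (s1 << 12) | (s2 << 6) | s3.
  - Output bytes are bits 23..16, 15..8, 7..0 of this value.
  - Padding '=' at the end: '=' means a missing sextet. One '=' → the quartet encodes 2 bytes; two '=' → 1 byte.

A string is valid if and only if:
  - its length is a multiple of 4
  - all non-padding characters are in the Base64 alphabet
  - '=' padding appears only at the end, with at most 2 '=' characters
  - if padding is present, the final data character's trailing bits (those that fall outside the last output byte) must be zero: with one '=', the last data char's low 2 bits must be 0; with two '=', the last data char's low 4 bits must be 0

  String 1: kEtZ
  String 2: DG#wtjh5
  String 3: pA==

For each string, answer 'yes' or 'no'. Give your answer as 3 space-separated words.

String 1: 'kEtZ' → valid
String 2: 'DG#wtjh5' → invalid (bad char(s): ['#'])
String 3: 'pA==' → valid

Answer: yes no yes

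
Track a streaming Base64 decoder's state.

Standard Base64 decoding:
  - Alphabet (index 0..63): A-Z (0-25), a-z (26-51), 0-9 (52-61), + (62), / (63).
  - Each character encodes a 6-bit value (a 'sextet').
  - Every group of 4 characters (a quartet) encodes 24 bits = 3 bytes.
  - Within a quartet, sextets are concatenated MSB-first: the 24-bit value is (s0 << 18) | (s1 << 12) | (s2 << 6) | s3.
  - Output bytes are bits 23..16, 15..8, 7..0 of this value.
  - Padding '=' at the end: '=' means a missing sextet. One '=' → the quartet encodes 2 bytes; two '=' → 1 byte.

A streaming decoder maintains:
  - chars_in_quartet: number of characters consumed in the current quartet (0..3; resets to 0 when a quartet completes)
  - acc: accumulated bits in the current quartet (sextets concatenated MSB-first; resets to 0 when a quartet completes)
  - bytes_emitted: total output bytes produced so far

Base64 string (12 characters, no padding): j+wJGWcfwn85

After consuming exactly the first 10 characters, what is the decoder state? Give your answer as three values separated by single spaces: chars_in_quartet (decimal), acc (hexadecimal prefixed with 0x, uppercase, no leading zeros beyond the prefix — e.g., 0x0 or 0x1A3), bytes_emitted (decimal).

After char 0 ('j'=35): chars_in_quartet=1 acc=0x23 bytes_emitted=0
After char 1 ('+'=62): chars_in_quartet=2 acc=0x8FE bytes_emitted=0
After char 2 ('w'=48): chars_in_quartet=3 acc=0x23FB0 bytes_emitted=0
After char 3 ('J'=9): chars_in_quartet=4 acc=0x8FEC09 -> emit 8F EC 09, reset; bytes_emitted=3
After char 4 ('G'=6): chars_in_quartet=1 acc=0x6 bytes_emitted=3
After char 5 ('W'=22): chars_in_quartet=2 acc=0x196 bytes_emitted=3
After char 6 ('c'=28): chars_in_quartet=3 acc=0x659C bytes_emitted=3
After char 7 ('f'=31): chars_in_quartet=4 acc=0x19671F -> emit 19 67 1F, reset; bytes_emitted=6
After char 8 ('w'=48): chars_in_quartet=1 acc=0x30 bytes_emitted=6
After char 9 ('n'=39): chars_in_quartet=2 acc=0xC27 bytes_emitted=6

Answer: 2 0xC27 6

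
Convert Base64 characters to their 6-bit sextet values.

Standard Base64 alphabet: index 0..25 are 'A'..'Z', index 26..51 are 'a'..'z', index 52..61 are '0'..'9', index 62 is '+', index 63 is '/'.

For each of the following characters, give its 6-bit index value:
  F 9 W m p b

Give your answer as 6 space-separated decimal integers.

'F': A..Z range, ord('F') − ord('A') = 5
'9': 0..9 range, 52 + ord('9') − ord('0') = 61
'W': A..Z range, ord('W') − ord('A') = 22
'm': a..z range, 26 + ord('m') − ord('a') = 38
'p': a..z range, 26 + ord('p') − ord('a') = 41
'b': a..z range, 26 + ord('b') − ord('a') = 27

Answer: 5 61 22 38 41 27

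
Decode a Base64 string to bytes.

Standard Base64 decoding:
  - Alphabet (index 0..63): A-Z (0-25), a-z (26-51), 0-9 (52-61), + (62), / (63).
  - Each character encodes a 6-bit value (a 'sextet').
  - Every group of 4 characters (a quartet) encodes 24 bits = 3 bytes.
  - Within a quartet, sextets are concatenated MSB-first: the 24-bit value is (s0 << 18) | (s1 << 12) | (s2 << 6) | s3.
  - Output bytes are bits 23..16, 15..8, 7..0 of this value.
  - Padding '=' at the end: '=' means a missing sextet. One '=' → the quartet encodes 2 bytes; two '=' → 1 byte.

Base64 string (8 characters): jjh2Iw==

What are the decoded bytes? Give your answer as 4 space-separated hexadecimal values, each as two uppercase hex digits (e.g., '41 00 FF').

Answer: 8E 38 76 23

Derivation:
After char 0 ('j'=35): chars_in_quartet=1 acc=0x23 bytes_emitted=0
After char 1 ('j'=35): chars_in_quartet=2 acc=0x8E3 bytes_emitted=0
After char 2 ('h'=33): chars_in_quartet=3 acc=0x238E1 bytes_emitted=0
After char 3 ('2'=54): chars_in_quartet=4 acc=0x8E3876 -> emit 8E 38 76, reset; bytes_emitted=3
After char 4 ('I'=8): chars_in_quartet=1 acc=0x8 bytes_emitted=3
After char 5 ('w'=48): chars_in_quartet=2 acc=0x230 bytes_emitted=3
Padding '==': partial quartet acc=0x230 -> emit 23; bytes_emitted=4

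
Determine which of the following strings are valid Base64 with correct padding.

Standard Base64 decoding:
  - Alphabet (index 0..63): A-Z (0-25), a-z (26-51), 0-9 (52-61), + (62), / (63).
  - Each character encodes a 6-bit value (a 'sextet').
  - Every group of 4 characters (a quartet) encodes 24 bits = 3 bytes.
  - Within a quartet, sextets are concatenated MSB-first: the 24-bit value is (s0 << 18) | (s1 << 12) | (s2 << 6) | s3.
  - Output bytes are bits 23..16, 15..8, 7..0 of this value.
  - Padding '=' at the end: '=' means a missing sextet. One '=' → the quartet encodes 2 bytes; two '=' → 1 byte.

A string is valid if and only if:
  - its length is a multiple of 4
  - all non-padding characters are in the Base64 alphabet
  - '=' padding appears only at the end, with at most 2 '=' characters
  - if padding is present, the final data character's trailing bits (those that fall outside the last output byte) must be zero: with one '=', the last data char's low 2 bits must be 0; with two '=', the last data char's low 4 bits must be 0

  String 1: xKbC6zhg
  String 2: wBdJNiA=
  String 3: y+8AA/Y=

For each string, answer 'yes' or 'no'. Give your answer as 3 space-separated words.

Answer: yes yes yes

Derivation:
String 1: 'xKbC6zhg' → valid
String 2: 'wBdJNiA=' → valid
String 3: 'y+8AA/Y=' → valid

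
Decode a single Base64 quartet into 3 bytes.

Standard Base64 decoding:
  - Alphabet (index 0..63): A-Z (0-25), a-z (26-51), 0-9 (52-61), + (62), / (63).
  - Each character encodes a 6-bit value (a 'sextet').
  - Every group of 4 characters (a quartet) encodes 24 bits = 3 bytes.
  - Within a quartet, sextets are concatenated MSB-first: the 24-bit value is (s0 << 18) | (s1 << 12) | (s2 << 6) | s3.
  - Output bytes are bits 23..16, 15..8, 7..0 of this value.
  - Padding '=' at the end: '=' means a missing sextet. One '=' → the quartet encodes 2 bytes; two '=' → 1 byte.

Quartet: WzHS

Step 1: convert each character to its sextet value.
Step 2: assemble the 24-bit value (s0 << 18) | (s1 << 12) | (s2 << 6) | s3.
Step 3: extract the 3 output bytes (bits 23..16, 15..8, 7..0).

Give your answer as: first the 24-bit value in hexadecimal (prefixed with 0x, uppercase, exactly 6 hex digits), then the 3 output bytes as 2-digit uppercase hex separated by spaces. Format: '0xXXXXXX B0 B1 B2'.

Sextets: W=22, z=51, H=7, S=18
24-bit: (22<<18) | (51<<12) | (7<<6) | 18
      = 0x580000 | 0x033000 | 0x0001C0 | 0x000012
      = 0x5B31D2
Bytes: (v>>16)&0xFF=5B, (v>>8)&0xFF=31, v&0xFF=D2

Answer: 0x5B31D2 5B 31 D2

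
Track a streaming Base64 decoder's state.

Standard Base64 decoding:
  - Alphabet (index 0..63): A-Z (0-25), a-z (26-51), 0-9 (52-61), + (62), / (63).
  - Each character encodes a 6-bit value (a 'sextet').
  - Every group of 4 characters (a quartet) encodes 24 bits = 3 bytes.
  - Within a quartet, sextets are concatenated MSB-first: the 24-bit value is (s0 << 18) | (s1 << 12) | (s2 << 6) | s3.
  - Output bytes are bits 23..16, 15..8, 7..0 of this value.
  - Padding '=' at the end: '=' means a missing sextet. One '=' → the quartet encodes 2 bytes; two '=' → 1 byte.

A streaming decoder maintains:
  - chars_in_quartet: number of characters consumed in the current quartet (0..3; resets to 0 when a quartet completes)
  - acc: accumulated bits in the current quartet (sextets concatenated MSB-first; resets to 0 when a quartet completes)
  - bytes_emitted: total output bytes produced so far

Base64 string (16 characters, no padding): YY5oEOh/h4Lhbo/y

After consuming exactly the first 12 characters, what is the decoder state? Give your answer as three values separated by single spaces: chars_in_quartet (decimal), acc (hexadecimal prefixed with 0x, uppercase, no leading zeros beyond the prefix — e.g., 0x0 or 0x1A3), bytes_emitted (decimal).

After char 0 ('Y'=24): chars_in_quartet=1 acc=0x18 bytes_emitted=0
After char 1 ('Y'=24): chars_in_quartet=2 acc=0x618 bytes_emitted=0
After char 2 ('5'=57): chars_in_quartet=3 acc=0x18639 bytes_emitted=0
After char 3 ('o'=40): chars_in_quartet=4 acc=0x618E68 -> emit 61 8E 68, reset; bytes_emitted=3
After char 4 ('E'=4): chars_in_quartet=1 acc=0x4 bytes_emitted=3
After char 5 ('O'=14): chars_in_quartet=2 acc=0x10E bytes_emitted=3
After char 6 ('h'=33): chars_in_quartet=3 acc=0x43A1 bytes_emitted=3
After char 7 ('/'=63): chars_in_quartet=4 acc=0x10E87F -> emit 10 E8 7F, reset; bytes_emitted=6
After char 8 ('h'=33): chars_in_quartet=1 acc=0x21 bytes_emitted=6
After char 9 ('4'=56): chars_in_quartet=2 acc=0x878 bytes_emitted=6
After char 10 ('L'=11): chars_in_quartet=3 acc=0x21E0B bytes_emitted=6
After char 11 ('h'=33): chars_in_quartet=4 acc=0x8782E1 -> emit 87 82 E1, reset; bytes_emitted=9

Answer: 0 0x0 9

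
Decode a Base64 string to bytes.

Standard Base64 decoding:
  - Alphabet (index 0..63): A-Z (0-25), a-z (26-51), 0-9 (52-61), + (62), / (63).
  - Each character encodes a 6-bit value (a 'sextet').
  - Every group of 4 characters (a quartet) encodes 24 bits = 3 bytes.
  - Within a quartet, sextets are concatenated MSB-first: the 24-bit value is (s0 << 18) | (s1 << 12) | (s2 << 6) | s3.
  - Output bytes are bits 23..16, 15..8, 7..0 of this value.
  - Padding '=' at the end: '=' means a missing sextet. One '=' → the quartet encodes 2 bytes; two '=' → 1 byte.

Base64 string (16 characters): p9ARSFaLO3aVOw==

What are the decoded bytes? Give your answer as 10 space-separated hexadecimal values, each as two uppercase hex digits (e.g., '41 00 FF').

Answer: A7 D0 11 48 56 8B 3B 76 95 3B

Derivation:
After char 0 ('p'=41): chars_in_quartet=1 acc=0x29 bytes_emitted=0
After char 1 ('9'=61): chars_in_quartet=2 acc=0xA7D bytes_emitted=0
After char 2 ('A'=0): chars_in_quartet=3 acc=0x29F40 bytes_emitted=0
After char 3 ('R'=17): chars_in_quartet=4 acc=0xA7D011 -> emit A7 D0 11, reset; bytes_emitted=3
After char 4 ('S'=18): chars_in_quartet=1 acc=0x12 bytes_emitted=3
After char 5 ('F'=5): chars_in_quartet=2 acc=0x485 bytes_emitted=3
After char 6 ('a'=26): chars_in_quartet=3 acc=0x1215A bytes_emitted=3
After char 7 ('L'=11): chars_in_quartet=4 acc=0x48568B -> emit 48 56 8B, reset; bytes_emitted=6
After char 8 ('O'=14): chars_in_quartet=1 acc=0xE bytes_emitted=6
After char 9 ('3'=55): chars_in_quartet=2 acc=0x3B7 bytes_emitted=6
After char 10 ('a'=26): chars_in_quartet=3 acc=0xEDDA bytes_emitted=6
After char 11 ('V'=21): chars_in_quartet=4 acc=0x3B7695 -> emit 3B 76 95, reset; bytes_emitted=9
After char 12 ('O'=14): chars_in_quartet=1 acc=0xE bytes_emitted=9
After char 13 ('w'=48): chars_in_quartet=2 acc=0x3B0 bytes_emitted=9
Padding '==': partial quartet acc=0x3B0 -> emit 3B; bytes_emitted=10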